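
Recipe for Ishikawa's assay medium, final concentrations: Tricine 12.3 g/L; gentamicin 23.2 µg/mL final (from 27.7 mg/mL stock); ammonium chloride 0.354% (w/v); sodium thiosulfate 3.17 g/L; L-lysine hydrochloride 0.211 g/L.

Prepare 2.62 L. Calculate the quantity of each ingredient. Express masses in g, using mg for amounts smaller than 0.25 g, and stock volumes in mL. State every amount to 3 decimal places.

Tricine 32.226 g; gentamicin 2.194 mL; ammonium chloride 9.275 g; sodium thiosulfate 8.305 g; L-lysine hydrochloride 0.553 g

Working volume: 2.62 L.
Tricine: 12.3 g/L × 2.62 L = 32.226 g
gentamicin: V = C2·V2/C1 = 23.2 µg/mL × 2620 mL ÷ 27700 µg/mL = 2.194 mL
ammonium chloride: 0.354 g per 100 mL × 2620 mL ÷ 100 = 9.275 g
sodium thiosulfate: 3.17 g/L × 2.62 L = 8.305 g
L-lysine hydrochloride: 0.211 g/L × 2.62 L = 0.553 g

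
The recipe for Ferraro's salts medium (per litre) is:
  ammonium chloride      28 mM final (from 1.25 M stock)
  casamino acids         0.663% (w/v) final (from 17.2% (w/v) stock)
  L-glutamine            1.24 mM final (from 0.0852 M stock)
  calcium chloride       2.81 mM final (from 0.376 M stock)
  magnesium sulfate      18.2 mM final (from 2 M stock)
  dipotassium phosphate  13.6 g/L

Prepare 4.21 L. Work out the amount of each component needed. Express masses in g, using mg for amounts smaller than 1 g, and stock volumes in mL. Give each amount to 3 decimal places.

Scale factor relative to 1 L: 4.21.
ammonium chloride: dilute stock: 28 mM × 4210 mL ÷ 1250 mM = 94.304 mL
casamino acids: V = C2·V2/C1 = 0.663% ÷ 17.2% × 4210 mL = 162.281 mL
L-glutamine: C1V1 = C2V2 → 1.24 mM × 4210 mL ÷ 85.2 mM = 61.272 mL
calcium chloride: dilute stock: 2.81 mM × 4210 mL ÷ 376 mM = 31.463 mL
magnesium sulfate: V = C2·V2/C1 = 18.2 mM × 4210 mL ÷ 2000 mM = 38.311 mL
dipotassium phosphate: 13.6 g/L × 4.21 L = 57.256 g

ammonium chloride 94.304 mL; casamino acids 162.281 mL; L-glutamine 61.272 mL; calcium chloride 31.463 mL; magnesium sulfate 38.311 mL; dipotassium phosphate 57.256 g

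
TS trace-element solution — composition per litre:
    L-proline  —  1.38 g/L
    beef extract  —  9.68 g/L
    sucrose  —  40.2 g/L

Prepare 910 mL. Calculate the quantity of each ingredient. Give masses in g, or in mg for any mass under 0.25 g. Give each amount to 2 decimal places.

Target volume = 910 mL = 0.91 L.
L-proline: 1.38 g/L × 0.91 L = 1.26 g
beef extract: 9.68 g/L × 0.91 L = 8.81 g
sucrose: 40.2 g/L × 0.91 L = 36.58 g

L-proline 1.26 g; beef extract 8.81 g; sucrose 36.58 g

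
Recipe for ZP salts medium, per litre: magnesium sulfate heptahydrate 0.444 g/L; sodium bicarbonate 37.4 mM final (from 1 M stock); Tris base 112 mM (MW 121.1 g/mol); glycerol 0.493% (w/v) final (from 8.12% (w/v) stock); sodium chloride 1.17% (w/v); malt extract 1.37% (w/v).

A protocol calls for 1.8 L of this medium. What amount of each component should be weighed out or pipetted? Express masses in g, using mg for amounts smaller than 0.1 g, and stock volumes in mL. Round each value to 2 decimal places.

magnesium sulfate heptahydrate 0.80 g; sodium bicarbonate 67.32 mL; Tris base 24.41 g; glycerol 109.29 mL; sodium chloride 21.06 g; malt extract 24.66 g

Working volume: 1.8 L.
magnesium sulfate heptahydrate: 0.444 g/L × 1.8 L = 0.80 g
sodium bicarbonate: dilute stock: 37.4 mM × 1800 mL ÷ 1000 mM = 67.32 mL
Tris base: 112 mmol/L × 121.1 g/mol × 1.8 L ÷ 1000 = 24.41 g
glycerol: dilute stock: 0.493% ÷ 8.12% × 1800 mL = 109.29 mL
sodium chloride: 1.17% w/v = 11.7 g/L → 11.7 × 1.8 L = 21.06 g
malt extract: 1.37 g per 100 mL × 1800 mL ÷ 100 = 24.66 g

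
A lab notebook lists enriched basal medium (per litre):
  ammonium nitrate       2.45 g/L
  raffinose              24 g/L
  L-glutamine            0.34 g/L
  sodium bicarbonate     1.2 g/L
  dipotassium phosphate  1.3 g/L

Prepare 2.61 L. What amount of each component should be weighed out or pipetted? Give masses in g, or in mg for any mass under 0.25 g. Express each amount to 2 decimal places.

ammonium nitrate 6.39 g; raffinose 62.64 g; L-glutamine 0.89 g; sodium bicarbonate 3.13 g; dipotassium phosphate 3.39 g

Scale factor relative to 1 L: 2.61.
ammonium nitrate: 2.45 g/L × 2.61 L = 6.39 g
raffinose: 24 g/L × 2.61 L = 62.64 g
L-glutamine: 0.34 g/L × 2.61 L = 0.89 g
sodium bicarbonate: 1.2 g/L × 2.61 L = 3.13 g
dipotassium phosphate: 1.3 g/L × 2.61 L = 3.39 g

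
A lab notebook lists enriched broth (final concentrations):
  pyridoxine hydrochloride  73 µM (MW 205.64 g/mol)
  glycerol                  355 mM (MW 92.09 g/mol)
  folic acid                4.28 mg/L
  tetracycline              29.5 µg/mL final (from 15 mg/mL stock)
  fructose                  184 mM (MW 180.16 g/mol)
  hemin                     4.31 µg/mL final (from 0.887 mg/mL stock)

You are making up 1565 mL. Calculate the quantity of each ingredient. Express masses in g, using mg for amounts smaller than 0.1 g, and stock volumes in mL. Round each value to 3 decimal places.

Working volume: 1565 mL = 1.565 L.
pyridoxine hydrochloride: 73 µmol/L × 205.64 g/mol × 1.565 L ÷ 1000 = 23.493 mg
glycerol: 355 mmol/L × 92.09 g/mol × 1.565 L ÷ 1000 = 51.163 g
folic acid: 4.28 mg/L × 1.565 L = 6.698 mg
tetracycline: V = C2·V2/C1 = 29.5 µg/mL × 1565 mL ÷ 15000 µg/mL = 3.078 mL
fructose: 184 mmol/L × 180.16 g/mol × 1.565 L ÷ 1000 = 51.879 g
hemin: V = C2·V2/C1 = 4.31 µg/mL × 1565 mL ÷ 887 µg/mL = 7.604 mL

pyridoxine hydrochloride 23.493 mg; glycerol 51.163 g; folic acid 6.698 mg; tetracycline 3.078 mL; fructose 51.879 g; hemin 7.604 mL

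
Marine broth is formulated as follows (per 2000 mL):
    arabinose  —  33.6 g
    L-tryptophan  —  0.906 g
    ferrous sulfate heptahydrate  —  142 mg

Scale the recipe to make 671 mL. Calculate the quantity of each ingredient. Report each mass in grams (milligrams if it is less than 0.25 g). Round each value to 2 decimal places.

arabinose 11.27 g; L-tryptophan 0.30 g; ferrous sulfate heptahydrate 47.64 mg

Scale factor = 671 mL / 2000 mL = 0.3355.
arabinose: 33.6 g × (671 mL / 2000 mL) = 11.27 g
L-tryptophan: 0.906 g × (671 mL / 2000 mL) = 0.30 g
ferrous sulfate heptahydrate: 142 mg × (671 mL / 2000 mL) = 47.64 mg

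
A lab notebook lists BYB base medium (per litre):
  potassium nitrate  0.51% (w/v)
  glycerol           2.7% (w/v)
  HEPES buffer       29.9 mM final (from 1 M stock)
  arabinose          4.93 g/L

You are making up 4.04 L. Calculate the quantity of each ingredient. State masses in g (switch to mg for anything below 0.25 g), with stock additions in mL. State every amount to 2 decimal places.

potassium nitrate 20.60 g; glycerol 109.08 g; HEPES buffer 120.80 mL; arabinose 19.92 g

Scale factor relative to 1 L: 4.04.
potassium nitrate: 0.51% w/v = 5.1 g/L → 5.1 × 4.04 L = 20.60 g
glycerol: 2.7 g per 100 mL × 4040 mL ÷ 100 = 109.08 g
HEPES buffer: V = C2·V2/C1 = 29.9 mM × 4040 mL ÷ 1000 mM = 120.80 mL
arabinose: 4.93 g/L × 4.04 L = 19.92 g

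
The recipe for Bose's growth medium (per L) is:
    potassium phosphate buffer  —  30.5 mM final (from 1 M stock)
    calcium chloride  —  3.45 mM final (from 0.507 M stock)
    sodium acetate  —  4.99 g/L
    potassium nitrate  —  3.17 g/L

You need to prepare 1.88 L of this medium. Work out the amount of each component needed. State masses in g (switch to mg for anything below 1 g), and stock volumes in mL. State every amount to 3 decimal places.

potassium phosphate buffer 57.340 mL; calcium chloride 12.793 mL; sodium acetate 9.381 g; potassium nitrate 5.960 g

Working volume: 1.88 L.
potassium phosphate buffer: dilute stock: 30.5 mM × 1880 mL ÷ 1000 mM = 57.340 mL
calcium chloride: V = C2·V2/C1 = 3.45 mM × 1880 mL ÷ 507 mM = 12.793 mL
sodium acetate: 4.99 g/L × 1.88 L = 9.381 g
potassium nitrate: 3.17 g/L × 1.88 L = 5.960 g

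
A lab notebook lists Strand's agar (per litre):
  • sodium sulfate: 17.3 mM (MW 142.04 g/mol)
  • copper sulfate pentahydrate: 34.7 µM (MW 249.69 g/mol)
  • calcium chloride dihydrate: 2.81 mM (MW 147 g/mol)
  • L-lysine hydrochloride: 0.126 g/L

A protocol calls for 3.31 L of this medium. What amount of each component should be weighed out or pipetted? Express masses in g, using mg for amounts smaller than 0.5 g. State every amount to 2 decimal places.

Scale factor relative to 1 L: 3.31.
sodium sulfate: 17.3 mmol/L × 142.04 g/mol × 3.31 L ÷ 1000 = 8.13 g
copper sulfate pentahydrate: 34.7 µmol/L × 249.69 g/mol × 3.31 L ÷ 1000 = 28.68 mg
calcium chloride dihydrate: 2.81 mmol/L × 147 g/mol × 3.31 L ÷ 1000 = 1.37 g
L-lysine hydrochloride: 0.126 g/L × 3.31 L = 0.41706 g = 417.06 mg

sodium sulfate 8.13 g; copper sulfate pentahydrate 28.68 mg; calcium chloride dihydrate 1.37 g; L-lysine hydrochloride 417.06 mg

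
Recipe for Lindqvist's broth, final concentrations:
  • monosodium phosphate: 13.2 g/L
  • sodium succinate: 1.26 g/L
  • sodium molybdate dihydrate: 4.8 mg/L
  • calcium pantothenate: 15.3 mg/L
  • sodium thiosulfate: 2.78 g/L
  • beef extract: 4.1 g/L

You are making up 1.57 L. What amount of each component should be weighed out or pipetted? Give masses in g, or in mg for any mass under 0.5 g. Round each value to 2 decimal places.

monosodium phosphate 20.72 g; sodium succinate 1.98 g; sodium molybdate dihydrate 7.54 mg; calcium pantothenate 24.02 mg; sodium thiosulfate 4.36 g; beef extract 6.44 g

Scale factor relative to 1 L: 1.57.
monosodium phosphate: 13.2 g/L × 1.57 L = 20.72 g
sodium succinate: 1.26 g/L × 1.57 L = 1.98 g
sodium molybdate dihydrate: 4.8 mg/L × 1.57 L = 7.54 mg
calcium pantothenate: 15.3 mg/L × 1.57 L = 24.02 mg
sodium thiosulfate: 2.78 g/L × 1.57 L = 4.36 g
beef extract: 4.1 g/L × 1.57 L = 6.44 g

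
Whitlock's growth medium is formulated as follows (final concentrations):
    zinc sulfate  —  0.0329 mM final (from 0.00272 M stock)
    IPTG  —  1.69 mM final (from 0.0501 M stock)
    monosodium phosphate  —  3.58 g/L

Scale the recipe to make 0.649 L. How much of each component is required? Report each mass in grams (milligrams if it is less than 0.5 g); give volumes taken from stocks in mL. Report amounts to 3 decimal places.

zinc sulfate 7.850 mL; IPTG 21.892 mL; monosodium phosphate 2.323 g

Scale factor relative to 1 L: 0.649.
zinc sulfate: C1V1 = C2V2 → 0.0329 mM × 649 mL ÷ 2.72 mM = 7.850 mL
IPTG: C1V1 = C2V2 → 1.69 mM × 649 mL ÷ 50.1 mM = 21.892 mL
monosodium phosphate: 3.58 g/L × 0.649 L = 2.323 g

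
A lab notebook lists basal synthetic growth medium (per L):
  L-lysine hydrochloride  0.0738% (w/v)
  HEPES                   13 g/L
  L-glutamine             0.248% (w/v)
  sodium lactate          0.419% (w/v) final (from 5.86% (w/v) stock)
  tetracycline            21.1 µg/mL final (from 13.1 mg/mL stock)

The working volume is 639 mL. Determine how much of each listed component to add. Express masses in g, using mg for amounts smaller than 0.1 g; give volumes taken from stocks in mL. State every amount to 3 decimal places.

L-lysine hydrochloride 0.472 g; HEPES 8.307 g; L-glutamine 1.585 g; sodium lactate 45.690 mL; tetracycline 1.029 mL

Working volume: 639 mL = 0.639 L.
L-lysine hydrochloride: 0.0738% w/v = 0.738 g/L → 0.738 × 0.639 L = 0.472 g
HEPES: 13 g/L × 0.639 L = 8.307 g
L-glutamine: 0.248 g per 100 mL × 639 mL ÷ 100 = 1.585 g
sodium lactate: C1V1 = C2V2 → 0.419% ÷ 5.86% × 639 mL = 45.690 mL
tetracycline: C1V1 = C2V2 → 21.1 µg/mL × 639 mL ÷ 13100 µg/mL = 1.029 mL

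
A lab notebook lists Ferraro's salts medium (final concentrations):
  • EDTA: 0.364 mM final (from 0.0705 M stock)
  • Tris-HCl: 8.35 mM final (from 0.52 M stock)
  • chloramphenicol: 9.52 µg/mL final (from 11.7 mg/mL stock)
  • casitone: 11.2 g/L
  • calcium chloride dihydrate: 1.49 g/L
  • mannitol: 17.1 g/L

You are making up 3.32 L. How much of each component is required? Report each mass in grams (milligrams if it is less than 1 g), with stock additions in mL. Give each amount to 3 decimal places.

EDTA 17.142 mL; Tris-HCl 53.312 mL; chloramphenicol 2.701 mL; casitone 37.184 g; calcium chloride dihydrate 4.947 g; mannitol 56.772 g

Scale factor relative to 1 L: 3.32.
EDTA: C1V1 = C2V2 → 0.364 mM × 3320 mL ÷ 70.5 mM = 17.142 mL
Tris-HCl: V = C2·V2/C1 = 8.35 mM × 3320 mL ÷ 520 mM = 53.312 mL
chloramphenicol: dilute stock: 9.52 µg/mL × 3320 mL ÷ 11700 µg/mL = 2.701 mL
casitone: 11.2 g/L × 3.32 L = 37.184 g
calcium chloride dihydrate: 1.49 g/L × 3.32 L = 4.947 g
mannitol: 17.1 g/L × 3.32 L = 56.772 g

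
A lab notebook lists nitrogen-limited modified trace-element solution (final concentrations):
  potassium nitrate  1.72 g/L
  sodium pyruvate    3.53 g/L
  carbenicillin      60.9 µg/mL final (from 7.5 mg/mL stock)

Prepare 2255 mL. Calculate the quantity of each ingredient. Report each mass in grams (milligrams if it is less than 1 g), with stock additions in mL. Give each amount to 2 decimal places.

potassium nitrate 3.88 g; sodium pyruvate 7.96 g; carbenicillin 18.31 mL

Target volume = 2255 mL = 2.255 L.
potassium nitrate: 1.72 g/L × 2.255 L = 3.88 g
sodium pyruvate: 3.53 g/L × 2.255 L = 7.96 g
carbenicillin: V = C2·V2/C1 = 60.9 µg/mL × 2255 mL ÷ 7500 µg/mL = 18.31 mL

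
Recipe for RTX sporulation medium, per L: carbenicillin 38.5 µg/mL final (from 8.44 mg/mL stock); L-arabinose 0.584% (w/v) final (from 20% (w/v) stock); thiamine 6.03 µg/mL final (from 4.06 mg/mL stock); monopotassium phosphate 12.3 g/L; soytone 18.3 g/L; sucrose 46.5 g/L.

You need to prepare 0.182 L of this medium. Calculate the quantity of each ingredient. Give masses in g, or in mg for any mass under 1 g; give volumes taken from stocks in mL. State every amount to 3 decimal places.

Scale factor relative to 1 L: 0.182.
carbenicillin: C1V1 = C2V2 → 38.5 µg/mL × 182 mL ÷ 8440 µg/mL = 0.830 mL
L-arabinose: V = C2·V2/C1 = 0.584% ÷ 20% × 182 mL = 5.314 mL
thiamine: C1V1 = C2V2 → 6.03 µg/mL × 182 mL ÷ 4060 µg/mL = 0.270 mL
monopotassium phosphate: 12.3 g/L × 0.182 L = 2.239 g
soytone: 18.3 g/L × 0.182 L = 3.331 g
sucrose: 46.5 g/L × 0.182 L = 8.463 g

carbenicillin 0.830 mL; L-arabinose 5.314 mL; thiamine 0.270 mL; monopotassium phosphate 2.239 g; soytone 3.331 g; sucrose 8.463 g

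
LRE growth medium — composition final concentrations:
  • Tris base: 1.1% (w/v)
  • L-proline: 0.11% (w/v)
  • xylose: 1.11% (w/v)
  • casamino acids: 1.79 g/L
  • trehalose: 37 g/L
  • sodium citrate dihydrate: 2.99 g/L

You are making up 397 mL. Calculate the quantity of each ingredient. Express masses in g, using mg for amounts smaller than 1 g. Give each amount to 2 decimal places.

Scale factor relative to 1 L: 0.397.
Tris base: 1.1 g per 100 mL × 397 mL ÷ 100 = 4.37 g
L-proline: 0.11% w/v = 1.1 g/L → 1.1 × 0.397 L = 0.4367 g = 436.70 mg
xylose: 1.11% w/v = 11.1 g/L → 11.1 × 0.397 L = 4.41 g
casamino acids: 1.79 g/L × 0.397 L = 0.71063 g = 710.63 mg
trehalose: 37 g/L × 0.397 L = 14.69 g
sodium citrate dihydrate: 2.99 g/L × 0.397 L = 1.19 g

Tris base 4.37 g; L-proline 436.70 mg; xylose 4.41 g; casamino acids 710.63 mg; trehalose 14.69 g; sodium citrate dihydrate 1.19 g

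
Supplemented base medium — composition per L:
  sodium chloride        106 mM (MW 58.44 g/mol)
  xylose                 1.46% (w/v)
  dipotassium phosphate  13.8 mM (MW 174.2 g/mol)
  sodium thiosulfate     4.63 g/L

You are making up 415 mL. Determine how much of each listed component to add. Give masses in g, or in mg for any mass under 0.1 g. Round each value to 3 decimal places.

Target volume = 415 mL = 0.415 L.
sodium chloride: 106 mmol/L × 58.44 g/mol × 0.415 L ÷ 1000 = 2.571 g
xylose: 1.46 g per 100 mL × 415 mL ÷ 100 = 6.059 g
dipotassium phosphate: 13.8 mmol/L × 174.2 g/mol × 0.415 L ÷ 1000 = 0.998 g
sodium thiosulfate: 4.63 g/L × 0.415 L = 1.921 g

sodium chloride 2.571 g; xylose 6.059 g; dipotassium phosphate 0.998 g; sodium thiosulfate 1.921 g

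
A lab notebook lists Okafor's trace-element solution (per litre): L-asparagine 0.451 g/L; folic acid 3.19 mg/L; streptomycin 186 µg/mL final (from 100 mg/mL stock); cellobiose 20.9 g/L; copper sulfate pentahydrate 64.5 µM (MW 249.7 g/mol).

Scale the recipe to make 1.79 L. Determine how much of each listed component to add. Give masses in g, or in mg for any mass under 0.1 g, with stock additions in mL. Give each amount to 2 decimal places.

L-asparagine 0.81 g; folic acid 5.71 mg; streptomycin 3.33 mL; cellobiose 37.41 g; copper sulfate pentahydrate 28.83 mg

Working volume: 1.79 L.
L-asparagine: 0.451 g/L × 1.79 L = 0.81 g
folic acid: 3.19 mg/L × 1.79 L = 5.71 mg
streptomycin: dilute stock: 186 µg/mL × 1790 mL ÷ 100000 µg/mL = 3.33 mL
cellobiose: 20.9 g/L × 1.79 L = 37.41 g
copper sulfate pentahydrate: 64.5 µmol/L × 249.7 g/mol × 1.79 L ÷ 1000 = 28.83 mg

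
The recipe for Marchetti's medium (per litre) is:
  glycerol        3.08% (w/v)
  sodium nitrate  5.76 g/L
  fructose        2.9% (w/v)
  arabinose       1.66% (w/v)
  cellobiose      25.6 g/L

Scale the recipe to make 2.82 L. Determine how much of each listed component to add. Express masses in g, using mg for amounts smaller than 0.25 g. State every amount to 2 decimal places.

Scale factor relative to 1 L: 2.82.
glycerol: 3.08 g per 100 mL × 2820 mL ÷ 100 = 86.86 g
sodium nitrate: 5.76 g/L × 2.82 L = 16.24 g
fructose: 2.9% w/v = 29 g/L → 29 × 2.82 L = 81.78 g
arabinose: 1.66 g per 100 mL × 2820 mL ÷ 100 = 46.81 g
cellobiose: 25.6 g/L × 2.82 L = 72.19 g

glycerol 86.86 g; sodium nitrate 16.24 g; fructose 81.78 g; arabinose 46.81 g; cellobiose 72.19 g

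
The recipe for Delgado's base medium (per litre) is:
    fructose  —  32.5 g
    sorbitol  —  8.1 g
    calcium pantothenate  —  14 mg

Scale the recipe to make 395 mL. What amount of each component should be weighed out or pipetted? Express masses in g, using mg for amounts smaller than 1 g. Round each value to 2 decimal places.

Scale factor = 395 mL / 1000 mL = 0.395.
fructose: 32.5 g × (395 mL / 1000 mL) = 12.84 g
sorbitol: 8.1 g × (395 mL / 1000 mL) = 3.20 g
calcium pantothenate: 14 mg × (395 mL / 1000 mL) = 5.53 mg

fructose 12.84 g; sorbitol 3.20 g; calcium pantothenate 5.53 mg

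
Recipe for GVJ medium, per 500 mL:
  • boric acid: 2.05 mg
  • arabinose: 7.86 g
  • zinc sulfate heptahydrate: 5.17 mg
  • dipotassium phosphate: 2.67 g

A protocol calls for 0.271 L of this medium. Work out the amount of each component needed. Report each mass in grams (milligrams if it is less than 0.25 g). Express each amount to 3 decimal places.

Scale factor = 271 mL / 500 mL = 0.542.
boric acid: 2.05 mg × (271 mL / 500 mL) = 1.111 mg
arabinose: 7.86 g × (271 mL / 500 mL) = 4.260 g
zinc sulfate heptahydrate: 5.17 mg × (271 mL / 500 mL) = 2.802 mg
dipotassium phosphate: 2.67 g × (271 mL / 500 mL) = 1.447 g

boric acid 1.111 mg; arabinose 4.260 g; zinc sulfate heptahydrate 2.802 mg; dipotassium phosphate 1.447 g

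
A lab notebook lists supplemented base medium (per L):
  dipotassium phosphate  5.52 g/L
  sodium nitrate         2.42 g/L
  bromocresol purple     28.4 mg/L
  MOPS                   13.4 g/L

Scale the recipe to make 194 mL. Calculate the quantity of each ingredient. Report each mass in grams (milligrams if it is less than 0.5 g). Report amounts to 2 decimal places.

dipotassium phosphate 1.07 g; sodium nitrate 469.48 mg; bromocresol purple 5.51 mg; MOPS 2.60 g

Working volume: 194 mL = 0.194 L.
dipotassium phosphate: 5.52 g/L × 0.194 L = 1.07 g
sodium nitrate: 2.42 g/L × 0.194 L = 0.46948 g = 469.48 mg
bromocresol purple: 28.4 mg/L × 0.194 L = 5.51 mg
MOPS: 13.4 g/L × 0.194 L = 2.60 g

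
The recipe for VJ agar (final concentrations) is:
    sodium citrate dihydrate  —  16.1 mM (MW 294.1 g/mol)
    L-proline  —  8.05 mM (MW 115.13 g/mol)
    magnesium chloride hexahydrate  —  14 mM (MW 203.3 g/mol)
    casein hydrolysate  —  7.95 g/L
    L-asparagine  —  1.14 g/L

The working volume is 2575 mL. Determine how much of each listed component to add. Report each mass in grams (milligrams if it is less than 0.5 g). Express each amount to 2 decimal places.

Scale factor relative to 1 L: 2.575.
sodium citrate dihydrate: 16.1 mmol/L × 294.1 g/mol × 2.575 L ÷ 1000 = 12.19 g
L-proline: 8.05 mmol/L × 115.13 g/mol × 2.575 L ÷ 1000 = 2.39 g
magnesium chloride hexahydrate: 14 mmol/L × 203.3 g/mol × 2.575 L ÷ 1000 = 7.33 g
casein hydrolysate: 7.95 g/L × 2.575 L = 20.47 g
L-asparagine: 1.14 g/L × 2.575 L = 2.94 g

sodium citrate dihydrate 12.19 g; L-proline 2.39 g; magnesium chloride hexahydrate 7.33 g; casein hydrolysate 20.47 g; L-asparagine 2.94 g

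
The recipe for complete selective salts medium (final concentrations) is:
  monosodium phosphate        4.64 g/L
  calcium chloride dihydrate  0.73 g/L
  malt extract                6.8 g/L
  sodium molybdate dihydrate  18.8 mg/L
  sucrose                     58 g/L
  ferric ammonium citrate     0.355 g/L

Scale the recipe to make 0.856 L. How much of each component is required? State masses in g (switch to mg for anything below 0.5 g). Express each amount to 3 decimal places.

monosodium phosphate 3.972 g; calcium chloride dihydrate 0.625 g; malt extract 5.821 g; sodium molybdate dihydrate 16.093 mg; sucrose 49.648 g; ferric ammonium citrate 303.880 mg

Working volume: 0.856 L.
monosodium phosphate: 4.64 g/L × 0.856 L = 3.972 g
calcium chloride dihydrate: 0.73 g/L × 0.856 L = 0.625 g
malt extract: 6.8 g/L × 0.856 L = 5.821 g
sodium molybdate dihydrate: 18.8 mg/L × 0.856 L = 16.093 mg
sucrose: 58 g/L × 0.856 L = 49.648 g
ferric ammonium citrate: 0.355 g/L × 0.856 L = 0.30388 g = 303.880 mg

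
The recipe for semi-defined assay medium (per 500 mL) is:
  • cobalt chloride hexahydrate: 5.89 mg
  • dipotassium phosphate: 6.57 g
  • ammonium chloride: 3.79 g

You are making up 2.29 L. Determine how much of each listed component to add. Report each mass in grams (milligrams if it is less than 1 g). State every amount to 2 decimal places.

cobalt chloride hexahydrate 26.98 mg; dipotassium phosphate 30.09 g; ammonium chloride 17.36 g

Ratio of target to recipe volume: 2290 / 500 = 4.58.
cobalt chloride hexahydrate: 5.89 mg × (2290 mL / 500 mL) = 26.98 mg
dipotassium phosphate: 6.57 g × (2290 mL / 500 mL) = 30.09 g
ammonium chloride: 3.79 g × (2290 mL / 500 mL) = 17.36 g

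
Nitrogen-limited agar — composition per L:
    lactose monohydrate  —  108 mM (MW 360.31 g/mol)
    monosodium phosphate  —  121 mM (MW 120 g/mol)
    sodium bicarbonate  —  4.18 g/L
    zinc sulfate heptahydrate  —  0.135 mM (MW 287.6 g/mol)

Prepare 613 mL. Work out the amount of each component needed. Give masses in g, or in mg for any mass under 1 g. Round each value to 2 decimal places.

lactose monohydrate 23.85 g; monosodium phosphate 8.90 g; sodium bicarbonate 2.56 g; zinc sulfate heptahydrate 23.80 mg

Scale factor relative to 1 L: 0.613.
lactose monohydrate: 108 mmol/L × 360.31 g/mol × 0.613 L ÷ 1000 = 23.85 g
monosodium phosphate: 121 mmol/L × 120 g/mol × 0.613 L ÷ 1000 = 8.90 g
sodium bicarbonate: 4.18 g/L × 0.613 L = 2.56 g
zinc sulfate heptahydrate: 0.135 mmol/L × 287.6 mg/mmol × 0.613 L = 23.80 mg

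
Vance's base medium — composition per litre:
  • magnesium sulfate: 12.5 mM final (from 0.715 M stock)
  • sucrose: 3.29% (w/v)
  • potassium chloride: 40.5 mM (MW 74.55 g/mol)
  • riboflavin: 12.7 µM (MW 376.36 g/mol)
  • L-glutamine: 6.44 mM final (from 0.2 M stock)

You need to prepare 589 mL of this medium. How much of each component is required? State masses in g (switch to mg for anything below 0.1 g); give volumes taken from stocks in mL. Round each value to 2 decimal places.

magnesium sulfate 10.30 mL; sucrose 19.38 g; potassium chloride 1.78 g; riboflavin 2.82 mg; L-glutamine 18.97 mL

Scale factor relative to 1 L: 0.589.
magnesium sulfate: dilute stock: 12.5 mM × 589 mL ÷ 715 mM = 10.30 mL
sucrose: 3.29% w/v = 32.9 g/L → 32.9 × 0.589 L = 19.38 g
potassium chloride: 40.5 mmol/L × 74.55 g/mol × 0.589 L ÷ 1000 = 1.78 g
riboflavin: 12.7 µmol/L × 376.36 g/mol × 0.589 L ÷ 1000 = 2.82 mg
L-glutamine: C1V1 = C2V2 → 6.44 mM × 589 mL ÷ 200 mM = 18.97 mL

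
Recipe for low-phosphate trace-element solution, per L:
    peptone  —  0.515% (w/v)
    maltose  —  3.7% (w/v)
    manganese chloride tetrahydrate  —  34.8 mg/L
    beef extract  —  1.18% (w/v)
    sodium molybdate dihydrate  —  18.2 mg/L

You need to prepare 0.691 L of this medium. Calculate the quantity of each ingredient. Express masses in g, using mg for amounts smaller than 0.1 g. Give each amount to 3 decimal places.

peptone 3.559 g; maltose 25.567 g; manganese chloride tetrahydrate 24.047 mg; beef extract 8.154 g; sodium molybdate dihydrate 12.576 mg

Scale factor relative to 1 L: 0.691.
peptone: 0.515% w/v = 5.15 g/L → 5.15 × 0.691 L = 3.559 g
maltose: 3.7% w/v = 37 g/L → 37 × 0.691 L = 25.567 g
manganese chloride tetrahydrate: 34.8 mg/L × 0.691 L = 24.047 mg
beef extract: 1.18% w/v = 11.8 g/L → 11.8 × 0.691 L = 8.154 g
sodium molybdate dihydrate: 18.2 mg/L × 0.691 L = 12.576 mg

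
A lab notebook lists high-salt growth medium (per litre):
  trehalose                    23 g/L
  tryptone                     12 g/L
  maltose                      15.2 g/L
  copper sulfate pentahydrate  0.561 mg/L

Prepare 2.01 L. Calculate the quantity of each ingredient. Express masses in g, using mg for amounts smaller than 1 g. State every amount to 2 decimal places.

Scale factor relative to 1 L: 2.01.
trehalose: 23 g/L × 2.01 L = 46.23 g
tryptone: 12 g/L × 2.01 L = 24.12 g
maltose: 15.2 g/L × 2.01 L = 30.55 g
copper sulfate pentahydrate: 0.561 mg/L × 2.01 L = 1.13 mg

trehalose 46.23 g; tryptone 24.12 g; maltose 30.55 g; copper sulfate pentahydrate 1.13 mg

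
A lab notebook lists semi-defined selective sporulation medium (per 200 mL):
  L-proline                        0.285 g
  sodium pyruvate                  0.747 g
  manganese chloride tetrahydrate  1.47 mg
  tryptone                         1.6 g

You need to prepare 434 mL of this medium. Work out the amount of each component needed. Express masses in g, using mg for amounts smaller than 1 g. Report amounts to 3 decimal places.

Scale factor = 434 mL / 200 mL = 2.17.
L-proline: 0.285 g × (434 mL / 200 mL) = 0.61845 g = 618.450 mg
sodium pyruvate: 0.747 g × (434 mL / 200 mL) = 1.621 g
manganese chloride tetrahydrate: 1.47 mg × (434 mL / 200 mL) = 3.190 mg
tryptone: 1.6 g × (434 mL / 200 mL) = 3.472 g

L-proline 618.450 mg; sodium pyruvate 1.621 g; manganese chloride tetrahydrate 3.190 mg; tryptone 3.472 g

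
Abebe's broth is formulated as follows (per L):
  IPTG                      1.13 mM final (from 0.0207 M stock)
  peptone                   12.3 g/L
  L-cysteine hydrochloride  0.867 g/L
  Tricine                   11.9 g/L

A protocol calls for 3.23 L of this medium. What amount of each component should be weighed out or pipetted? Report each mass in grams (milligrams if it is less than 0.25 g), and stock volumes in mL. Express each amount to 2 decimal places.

Scale factor relative to 1 L: 3.23.
IPTG: dilute stock: 1.13 mM × 3230 mL ÷ 20.7 mM = 176.32 mL
peptone: 12.3 g/L × 3.23 L = 39.73 g
L-cysteine hydrochloride: 0.867 g/L × 3.23 L = 2.80 g
Tricine: 11.9 g/L × 3.23 L = 38.44 g

IPTG 176.32 mL; peptone 39.73 g; L-cysteine hydrochloride 2.80 g; Tricine 38.44 g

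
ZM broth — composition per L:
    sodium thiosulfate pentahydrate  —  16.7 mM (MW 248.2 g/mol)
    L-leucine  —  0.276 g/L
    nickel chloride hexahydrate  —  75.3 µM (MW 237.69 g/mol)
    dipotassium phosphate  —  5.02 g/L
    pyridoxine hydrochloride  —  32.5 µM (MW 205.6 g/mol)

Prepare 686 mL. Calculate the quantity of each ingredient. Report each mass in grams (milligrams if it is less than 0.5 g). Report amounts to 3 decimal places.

Working volume: 686 mL = 0.686 L.
sodium thiosulfate pentahydrate: 16.7 mmol/L × 248.2 g/mol × 0.686 L ÷ 1000 = 2.843 g
L-leucine: 0.276 g/L × 0.686 L = 0.189336 g = 189.336 mg
nickel chloride hexahydrate: 75.3 µmol/L × 237.69 g/mol × 0.686 L ÷ 1000 = 12.278 mg
dipotassium phosphate: 5.02 g/L × 0.686 L = 3.444 g
pyridoxine hydrochloride: 32.5 µmol/L × 205.6 g/mol × 0.686 L ÷ 1000 = 4.584 mg

sodium thiosulfate pentahydrate 2.843 g; L-leucine 189.336 mg; nickel chloride hexahydrate 12.278 mg; dipotassium phosphate 3.444 g; pyridoxine hydrochloride 4.584 mg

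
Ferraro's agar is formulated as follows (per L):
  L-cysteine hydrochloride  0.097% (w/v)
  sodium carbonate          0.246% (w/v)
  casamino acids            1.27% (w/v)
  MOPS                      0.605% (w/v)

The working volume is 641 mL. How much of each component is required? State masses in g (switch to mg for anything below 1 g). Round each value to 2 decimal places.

L-cysteine hydrochloride 621.77 mg; sodium carbonate 1.58 g; casamino acids 8.14 g; MOPS 3.88 g

Scale factor relative to 1 L: 0.641.
L-cysteine hydrochloride: 0.097% w/v = 0.97 g/L → 0.97 × 0.641 L = 0.62177 g = 621.77 mg
sodium carbonate: 0.246% w/v = 2.46 g/L → 2.46 × 0.641 L = 1.58 g
casamino acids: 1.27% w/v = 12.7 g/L → 12.7 × 0.641 L = 8.14 g
MOPS: 0.605 g per 100 mL × 641 mL ÷ 100 = 3.88 g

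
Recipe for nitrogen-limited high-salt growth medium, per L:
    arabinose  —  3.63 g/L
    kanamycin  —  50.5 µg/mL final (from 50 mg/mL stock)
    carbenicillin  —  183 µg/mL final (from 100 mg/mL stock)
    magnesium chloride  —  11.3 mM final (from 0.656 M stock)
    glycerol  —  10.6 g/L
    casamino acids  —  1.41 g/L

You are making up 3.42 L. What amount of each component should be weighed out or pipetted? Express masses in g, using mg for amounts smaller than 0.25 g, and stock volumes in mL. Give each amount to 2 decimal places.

arabinose 12.41 g; kanamycin 3.45 mL; carbenicillin 6.26 mL; magnesium chloride 58.91 mL; glycerol 36.25 g; casamino acids 4.82 g

Working volume: 3.42 L.
arabinose: 3.63 g/L × 3.42 L = 12.41 g
kanamycin: C1V1 = C2V2 → 50.5 µg/mL × 3420 mL ÷ 50000 µg/mL = 3.45 mL
carbenicillin: C1V1 = C2V2 → 183 µg/mL × 3420 mL ÷ 100000 µg/mL = 6.26 mL
magnesium chloride: dilute stock: 11.3 mM × 3420 mL ÷ 656 mM = 58.91 mL
glycerol: 10.6 g/L × 3.42 L = 36.25 g
casamino acids: 1.41 g/L × 3.42 L = 4.82 g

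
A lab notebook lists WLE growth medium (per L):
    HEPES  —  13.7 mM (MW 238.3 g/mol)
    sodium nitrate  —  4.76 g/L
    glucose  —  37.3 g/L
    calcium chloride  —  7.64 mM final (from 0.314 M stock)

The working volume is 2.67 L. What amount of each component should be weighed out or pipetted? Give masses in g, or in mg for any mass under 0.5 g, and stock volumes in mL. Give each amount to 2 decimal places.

Scale factor relative to 1 L: 2.67.
HEPES: 13.7 mmol/L × 238.3 g/mol × 2.67 L ÷ 1000 = 8.72 g
sodium nitrate: 4.76 g/L × 2.67 L = 12.71 g
glucose: 37.3 g/L × 2.67 L = 99.59 g
calcium chloride: V = C2·V2/C1 = 7.64 mM × 2670 mL ÷ 314 mM = 64.96 mL

HEPES 8.72 g; sodium nitrate 12.71 g; glucose 99.59 g; calcium chloride 64.96 mL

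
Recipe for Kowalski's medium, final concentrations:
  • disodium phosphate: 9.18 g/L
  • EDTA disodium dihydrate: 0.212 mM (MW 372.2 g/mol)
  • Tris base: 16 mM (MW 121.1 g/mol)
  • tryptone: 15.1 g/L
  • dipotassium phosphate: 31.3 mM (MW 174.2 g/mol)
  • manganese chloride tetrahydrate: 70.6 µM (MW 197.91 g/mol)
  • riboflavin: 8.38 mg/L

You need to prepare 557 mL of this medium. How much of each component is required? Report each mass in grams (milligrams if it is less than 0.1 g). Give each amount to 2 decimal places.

Target volume = 557 mL = 0.557 L.
disodium phosphate: 9.18 g/L × 0.557 L = 5.11 g
EDTA disodium dihydrate: 0.212 mmol/L × 372.2 mg/mmol × 0.557 L = 43.95 mg
Tris base: 16 mmol/L × 121.1 g/mol × 0.557 L ÷ 1000 = 1.08 g
tryptone: 15.1 g/L × 0.557 L = 8.41 g
dipotassium phosphate: 31.3 mmol/L × 174.2 g/mol × 0.557 L ÷ 1000 = 3.04 g
manganese chloride tetrahydrate: 70.6 µmol/L × 197.91 g/mol × 0.557 L ÷ 1000 = 7.78 mg
riboflavin: 8.38 mg/L × 0.557 L = 4.67 mg

disodium phosphate 5.11 g; EDTA disodium dihydrate 43.95 mg; Tris base 1.08 g; tryptone 8.41 g; dipotassium phosphate 3.04 g; manganese chloride tetrahydrate 7.78 mg; riboflavin 4.67 mg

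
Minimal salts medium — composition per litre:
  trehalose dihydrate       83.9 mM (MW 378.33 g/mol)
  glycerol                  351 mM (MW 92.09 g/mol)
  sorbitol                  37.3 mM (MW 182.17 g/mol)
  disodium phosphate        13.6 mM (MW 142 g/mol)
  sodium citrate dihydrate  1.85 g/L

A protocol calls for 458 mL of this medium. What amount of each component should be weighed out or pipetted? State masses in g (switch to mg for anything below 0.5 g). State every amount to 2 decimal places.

Working volume: 458 mL = 0.458 L.
trehalose dihydrate: 83.9 mmol/L × 378.33 g/mol × 0.458 L ÷ 1000 = 14.54 g
glycerol: 351 mmol/L × 92.09 g/mol × 0.458 L ÷ 1000 = 14.80 g
sorbitol: 37.3 mmol/L × 182.17 g/mol × 0.458 L ÷ 1000 = 3.11 g
disodium phosphate: 13.6 mmol/L × 142 g/mol × 0.458 L ÷ 1000 = 0.88 g
sodium citrate dihydrate: 1.85 g/L × 0.458 L = 0.85 g

trehalose dihydrate 14.54 g; glycerol 14.80 g; sorbitol 3.11 g; disodium phosphate 0.88 g; sodium citrate dihydrate 0.85 g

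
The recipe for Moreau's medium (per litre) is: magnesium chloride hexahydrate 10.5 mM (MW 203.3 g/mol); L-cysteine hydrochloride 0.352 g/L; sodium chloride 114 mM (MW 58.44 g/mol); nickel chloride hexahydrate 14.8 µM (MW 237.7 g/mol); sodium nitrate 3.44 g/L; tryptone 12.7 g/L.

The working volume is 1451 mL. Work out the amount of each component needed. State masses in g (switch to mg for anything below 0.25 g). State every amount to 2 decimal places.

magnesium chloride hexahydrate 3.10 g; L-cysteine hydrochloride 0.51 g; sodium chloride 9.67 g; nickel chloride hexahydrate 5.10 mg; sodium nitrate 4.99 g; tryptone 18.43 g

Working volume: 1451 mL = 1.451 L.
magnesium chloride hexahydrate: 10.5 mmol/L × 203.3 g/mol × 1.451 L ÷ 1000 = 3.10 g
L-cysteine hydrochloride: 0.352 g/L × 1.451 L = 0.51 g
sodium chloride: 114 mmol/L × 58.44 g/mol × 1.451 L ÷ 1000 = 9.67 g
nickel chloride hexahydrate: 14.8 µmol/L × 237.7 g/mol × 1.451 L ÷ 1000 = 5.10 mg
sodium nitrate: 3.44 g/L × 1.451 L = 4.99 g
tryptone: 12.7 g/L × 1.451 L = 18.43 g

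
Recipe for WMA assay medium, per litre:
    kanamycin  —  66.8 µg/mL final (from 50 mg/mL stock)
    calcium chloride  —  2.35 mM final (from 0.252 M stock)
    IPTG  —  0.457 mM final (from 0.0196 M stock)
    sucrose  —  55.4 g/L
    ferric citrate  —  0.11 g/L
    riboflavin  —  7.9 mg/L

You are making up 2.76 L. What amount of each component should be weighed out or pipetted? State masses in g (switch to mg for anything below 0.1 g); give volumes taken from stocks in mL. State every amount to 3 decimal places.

kanamycin 3.687 mL; calcium chloride 25.738 mL; IPTG 64.353 mL; sucrose 152.904 g; ferric citrate 0.304 g; riboflavin 21.804 mg

Working volume: 2.76 L.
kanamycin: dilute stock: 66.8 µg/mL × 2760 mL ÷ 50000 µg/mL = 3.687 mL
calcium chloride: V = C2·V2/C1 = 2.35 mM × 2760 mL ÷ 252 mM = 25.738 mL
IPTG: V = C2·V2/C1 = 0.457 mM × 2760 mL ÷ 19.6 mM = 64.353 mL
sucrose: 55.4 g/L × 2.76 L = 152.904 g
ferric citrate: 0.11 g/L × 2.76 L = 0.304 g
riboflavin: 7.9 mg/L × 2.76 L = 21.804 mg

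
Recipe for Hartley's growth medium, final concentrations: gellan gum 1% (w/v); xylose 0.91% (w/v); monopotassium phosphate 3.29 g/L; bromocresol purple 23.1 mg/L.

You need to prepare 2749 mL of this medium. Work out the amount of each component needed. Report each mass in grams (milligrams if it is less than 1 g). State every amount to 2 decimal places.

gellan gum 27.49 g; xylose 25.02 g; monopotassium phosphate 9.04 g; bromocresol purple 63.50 mg

Target volume = 2749 mL = 2.749 L.
gellan gum: 1 g per 100 mL × 2749 mL ÷ 100 = 27.49 g
xylose: 0.91 g per 100 mL × 2749 mL ÷ 100 = 25.02 g
monopotassium phosphate: 3.29 g/L × 2.749 L = 9.04 g
bromocresol purple: 23.1 mg/L × 2.749 L = 63.50 mg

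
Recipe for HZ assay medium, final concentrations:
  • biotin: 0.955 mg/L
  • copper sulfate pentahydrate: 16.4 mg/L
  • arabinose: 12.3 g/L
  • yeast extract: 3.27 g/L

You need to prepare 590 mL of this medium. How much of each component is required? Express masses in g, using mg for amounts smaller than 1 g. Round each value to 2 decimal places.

Scale factor relative to 1 L: 0.59.
biotin: 0.955 mg/L × 0.59 L = 0.56 mg
copper sulfate pentahydrate: 16.4 mg/L × 0.59 L = 9.68 mg
arabinose: 12.3 g/L × 0.59 L = 7.26 g
yeast extract: 3.27 g/L × 0.59 L = 1.93 g

biotin 0.56 mg; copper sulfate pentahydrate 9.68 mg; arabinose 7.26 g; yeast extract 1.93 g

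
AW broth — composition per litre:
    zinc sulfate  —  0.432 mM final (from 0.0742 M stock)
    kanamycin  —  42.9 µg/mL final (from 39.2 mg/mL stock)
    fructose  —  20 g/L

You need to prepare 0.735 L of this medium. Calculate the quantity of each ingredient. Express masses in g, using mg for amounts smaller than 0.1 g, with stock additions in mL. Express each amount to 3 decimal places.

Scale factor relative to 1 L: 0.735.
zinc sulfate: V = C2·V2/C1 = 0.432 mM × 735 mL ÷ 74.2 mM = 4.279 mL
kanamycin: dilute stock: 42.9 µg/mL × 735 mL ÷ 39200 µg/mL = 0.804 mL
fructose: 20 g/L × 0.735 L = 14.700 g

zinc sulfate 4.279 mL; kanamycin 0.804 mL; fructose 14.700 g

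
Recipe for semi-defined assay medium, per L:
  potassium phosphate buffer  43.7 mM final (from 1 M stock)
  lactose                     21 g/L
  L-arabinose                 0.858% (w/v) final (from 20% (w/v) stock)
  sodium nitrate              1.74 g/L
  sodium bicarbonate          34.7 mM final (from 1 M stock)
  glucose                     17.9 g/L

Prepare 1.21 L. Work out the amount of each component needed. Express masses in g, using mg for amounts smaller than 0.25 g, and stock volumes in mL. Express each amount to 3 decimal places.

potassium phosphate buffer 52.877 mL; lactose 25.410 g; L-arabinose 51.909 mL; sodium nitrate 2.105 g; sodium bicarbonate 41.987 mL; glucose 21.659 g

Scale factor relative to 1 L: 1.21.
potassium phosphate buffer: dilute stock: 43.7 mM × 1210 mL ÷ 1000 mM = 52.877 mL
lactose: 21 g/L × 1.21 L = 25.410 g
L-arabinose: dilute stock: 0.858% ÷ 20% × 1210 mL = 51.909 mL
sodium nitrate: 1.74 g/L × 1.21 L = 2.105 g
sodium bicarbonate: dilute stock: 34.7 mM × 1210 mL ÷ 1000 mM = 41.987 mL
glucose: 17.9 g/L × 1.21 L = 21.659 g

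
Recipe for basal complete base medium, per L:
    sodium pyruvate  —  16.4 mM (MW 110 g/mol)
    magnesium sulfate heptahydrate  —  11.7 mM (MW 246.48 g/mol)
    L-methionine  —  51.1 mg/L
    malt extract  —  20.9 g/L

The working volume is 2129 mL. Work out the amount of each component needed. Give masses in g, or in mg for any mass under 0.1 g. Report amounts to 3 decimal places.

Target volume = 2129 mL = 2.129 L.
sodium pyruvate: 16.4 mmol/L × 110 g/mol × 2.129 L ÷ 1000 = 3.841 g
magnesium sulfate heptahydrate: 11.7 mmol/L × 246.48 g/mol × 2.129 L ÷ 1000 = 6.140 g
L-methionine: 51.1 mg/L × 2.129 L = 108.792 mg = 0.109 g
malt extract: 20.9 g/L × 2.129 L = 44.496 g

sodium pyruvate 3.841 g; magnesium sulfate heptahydrate 6.140 g; L-methionine 0.109 g; malt extract 44.496 g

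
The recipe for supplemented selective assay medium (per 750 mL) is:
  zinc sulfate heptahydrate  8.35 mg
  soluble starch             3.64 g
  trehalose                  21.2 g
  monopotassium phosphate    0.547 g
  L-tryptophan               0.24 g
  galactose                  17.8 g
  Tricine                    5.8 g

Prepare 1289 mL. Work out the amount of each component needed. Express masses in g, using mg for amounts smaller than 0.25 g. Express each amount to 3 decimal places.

zinc sulfate heptahydrate 14.351 mg; soluble starch 6.256 g; trehalose 36.436 g; monopotassium phosphate 0.940 g; L-tryptophan 0.412 g; galactose 30.592 g; Tricine 9.968 g

Ratio of target to recipe volume: 1289 / 750 = 1.71867.
zinc sulfate heptahydrate: 8.35 mg × (1289 mL / 750 mL) = 14.351 mg
soluble starch: 3.64 g × (1289 mL / 750 mL) = 6.256 g
trehalose: 21.2 g × (1289 mL / 750 mL) = 36.436 g
monopotassium phosphate: 0.547 g × (1289 mL / 750 mL) = 0.940 g
L-tryptophan: 0.24 g × (1289 mL / 750 mL) = 0.412 g
galactose: 17.8 g × (1289 mL / 750 mL) = 30.592 g
Tricine: 5.8 g × (1289 mL / 750 mL) = 9.968 g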